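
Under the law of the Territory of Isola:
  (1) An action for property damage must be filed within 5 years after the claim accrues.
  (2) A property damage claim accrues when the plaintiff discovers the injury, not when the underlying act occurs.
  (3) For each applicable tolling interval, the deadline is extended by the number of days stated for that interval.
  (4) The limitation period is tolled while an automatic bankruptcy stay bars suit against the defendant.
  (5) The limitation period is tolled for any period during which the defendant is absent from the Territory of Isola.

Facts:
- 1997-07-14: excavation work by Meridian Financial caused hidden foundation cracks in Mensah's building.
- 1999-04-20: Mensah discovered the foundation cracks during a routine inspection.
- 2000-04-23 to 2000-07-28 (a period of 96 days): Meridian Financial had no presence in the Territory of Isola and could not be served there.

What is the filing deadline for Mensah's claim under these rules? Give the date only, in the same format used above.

2004-07-25

Accrual is tied to discovery, so the period began on 1999-04-20 rather than on 1997-07-14 when the act occurred.
Adding the 5 years base period to 1999-04-20 gives a deadline of 2004-04-20, before any tolling.
Because the defendant's absence from the jurisdiction ran from 2000-04-23 to 2000-07-28, the deadline is extended by 96 days to 2004-07-25.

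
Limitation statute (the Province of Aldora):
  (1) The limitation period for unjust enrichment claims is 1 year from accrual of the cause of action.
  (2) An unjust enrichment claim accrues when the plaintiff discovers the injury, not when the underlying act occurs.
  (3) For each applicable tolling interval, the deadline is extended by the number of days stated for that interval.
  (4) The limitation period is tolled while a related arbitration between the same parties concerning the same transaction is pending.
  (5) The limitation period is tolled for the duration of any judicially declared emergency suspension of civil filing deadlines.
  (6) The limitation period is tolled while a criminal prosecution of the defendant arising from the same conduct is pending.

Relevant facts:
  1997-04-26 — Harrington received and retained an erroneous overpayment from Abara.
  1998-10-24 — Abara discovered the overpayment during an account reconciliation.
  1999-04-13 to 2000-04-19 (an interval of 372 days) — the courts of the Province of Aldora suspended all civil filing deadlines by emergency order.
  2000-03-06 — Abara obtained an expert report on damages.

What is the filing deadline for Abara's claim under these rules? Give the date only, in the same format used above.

2000-10-30

The claim did not accrue until Abara discovered the injury on 1998-10-24; the 1997-04-26 act date does not start the clock under the stated rule.
1 year from 1998-10-24 is 1999-10-24.
The period was tolled for 372 days by the emergency suspension of filing deadlines (1999-04-13 to 2000-04-19), pushing the deadline to 2000-10-30.
None of the other events listed affects the running of the period under the stated rules.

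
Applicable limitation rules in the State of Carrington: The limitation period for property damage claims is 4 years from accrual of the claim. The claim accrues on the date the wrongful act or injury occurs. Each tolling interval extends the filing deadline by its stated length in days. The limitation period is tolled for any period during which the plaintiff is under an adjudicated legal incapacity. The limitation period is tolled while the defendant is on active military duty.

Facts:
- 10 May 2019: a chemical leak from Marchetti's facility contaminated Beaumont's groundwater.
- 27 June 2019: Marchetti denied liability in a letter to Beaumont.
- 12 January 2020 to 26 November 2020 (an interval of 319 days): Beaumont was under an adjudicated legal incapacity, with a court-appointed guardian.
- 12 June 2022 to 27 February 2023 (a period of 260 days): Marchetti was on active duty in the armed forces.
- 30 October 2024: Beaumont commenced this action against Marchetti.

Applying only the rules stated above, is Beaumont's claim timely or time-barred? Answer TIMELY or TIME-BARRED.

The claim accrued on 10 May 2019, the date of the act.
4 years from 10 May 2019 is 10 May 2023.
Because the plaintiff's legal incapacity ran from 12 January 2020 to 26 November 2020, the deadline is extended by 319 days to 24 March 2024.
The period was tolled for 260 days by the defendant's active military service (12 June 2022 to 27 February 2023), pushing the deadline to 9 December 2024.
None of the other events listed affects the running of the period under the stated rules.
Filing on 30 October 2024 beat the 9 December 2024 deadline — the action is timely.

TIMELY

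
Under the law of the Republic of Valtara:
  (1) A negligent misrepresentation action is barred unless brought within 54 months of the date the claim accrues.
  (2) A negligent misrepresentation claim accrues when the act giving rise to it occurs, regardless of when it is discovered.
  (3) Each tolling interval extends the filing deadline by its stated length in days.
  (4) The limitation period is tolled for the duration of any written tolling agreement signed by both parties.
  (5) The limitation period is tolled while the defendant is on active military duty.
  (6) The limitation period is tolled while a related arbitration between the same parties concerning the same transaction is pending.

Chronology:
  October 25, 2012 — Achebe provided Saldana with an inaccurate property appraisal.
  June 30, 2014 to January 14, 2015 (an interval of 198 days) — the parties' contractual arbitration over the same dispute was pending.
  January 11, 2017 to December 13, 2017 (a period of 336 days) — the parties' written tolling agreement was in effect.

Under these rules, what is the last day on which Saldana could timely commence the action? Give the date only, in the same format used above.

The claim accrued on October 25, 2012, the date of the act.
Adding the 54 months base period to October 25, 2012 gives a deadline of April 25, 2017, before any tolling.
Because the pending related arbitration ran from June 30, 2014 to January 14, 2015, the deadline is extended by 198 days to November 9, 2017.
Because the written tolling agreement ran from January 11, 2017 to December 13, 2017, the deadline is extended by 336 days to October 11, 2018.

October 11, 2018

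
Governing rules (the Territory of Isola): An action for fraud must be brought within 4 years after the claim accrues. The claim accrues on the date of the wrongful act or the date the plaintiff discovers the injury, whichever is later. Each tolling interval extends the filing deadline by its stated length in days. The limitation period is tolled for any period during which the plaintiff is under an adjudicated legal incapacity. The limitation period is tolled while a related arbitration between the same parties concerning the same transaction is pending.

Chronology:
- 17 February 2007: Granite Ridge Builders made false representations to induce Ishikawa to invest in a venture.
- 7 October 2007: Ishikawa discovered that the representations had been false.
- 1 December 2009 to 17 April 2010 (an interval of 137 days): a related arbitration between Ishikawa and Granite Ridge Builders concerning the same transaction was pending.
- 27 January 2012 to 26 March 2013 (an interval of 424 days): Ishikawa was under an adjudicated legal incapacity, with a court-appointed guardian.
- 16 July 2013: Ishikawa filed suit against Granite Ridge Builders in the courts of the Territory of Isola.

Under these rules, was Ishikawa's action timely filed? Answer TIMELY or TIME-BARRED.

TIME-BARRED

Because discovery on 7 October 2007 post-dates the 17 February 2007 act, accrual under the later-of rule falls on 7 October 2007.
4 years from 7 October 2007 is 7 October 2011.
The pending related arbitration from 1 December 2009 to 17 April 2010 tolled the period for 137 days, extending the deadline to 21 February 2012.
Because the plaintiff's legal incapacity ran from 27 January 2012 to 26 March 2013, the deadline is extended by 424 days to 20 April 2013.
Filing on 16 July 2013 missed the 20 April 2013 deadline — the action is time-barred.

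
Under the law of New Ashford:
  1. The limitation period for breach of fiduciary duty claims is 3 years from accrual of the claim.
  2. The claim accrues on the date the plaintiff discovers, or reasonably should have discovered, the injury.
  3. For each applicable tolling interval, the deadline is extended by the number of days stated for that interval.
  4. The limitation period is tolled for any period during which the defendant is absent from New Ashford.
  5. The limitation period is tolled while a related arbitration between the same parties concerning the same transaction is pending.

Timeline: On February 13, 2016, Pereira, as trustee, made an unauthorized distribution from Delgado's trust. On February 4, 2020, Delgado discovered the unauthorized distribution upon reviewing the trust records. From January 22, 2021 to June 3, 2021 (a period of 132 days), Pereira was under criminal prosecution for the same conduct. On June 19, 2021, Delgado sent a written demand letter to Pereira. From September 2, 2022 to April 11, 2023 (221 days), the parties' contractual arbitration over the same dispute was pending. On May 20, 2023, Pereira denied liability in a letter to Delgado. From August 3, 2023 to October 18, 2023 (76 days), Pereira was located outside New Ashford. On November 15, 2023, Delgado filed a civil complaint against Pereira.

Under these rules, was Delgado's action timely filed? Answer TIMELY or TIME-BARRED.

Under the discovery rule, the claim accrued on February 4, 2020, when Delgado discovered the injury — not on the February 13, 2016 date of the underlying act.
3 years from February 4, 2020 is February 4, 2023.
The pending related arbitration from September 2, 2022 to April 11, 2023 tolled the period for 221 days, extending the deadline to September 13, 2023.
The defendant's absence from the jurisdiction from August 3, 2023 to October 18, 2023 tolled the period for 76 days, extending the deadline to November 28, 2023.
The pending criminal prosecution from January 22, 2021 to June 3, 2021 does not toll the period, because no stated rule makes a criminal prosecution a tolling event.
Nothing else in the chronology tolls or restarts the period.
Delgado filed on November 15, 2023, before the November 28, 2023 deadline, so the action is timely.

TIMELY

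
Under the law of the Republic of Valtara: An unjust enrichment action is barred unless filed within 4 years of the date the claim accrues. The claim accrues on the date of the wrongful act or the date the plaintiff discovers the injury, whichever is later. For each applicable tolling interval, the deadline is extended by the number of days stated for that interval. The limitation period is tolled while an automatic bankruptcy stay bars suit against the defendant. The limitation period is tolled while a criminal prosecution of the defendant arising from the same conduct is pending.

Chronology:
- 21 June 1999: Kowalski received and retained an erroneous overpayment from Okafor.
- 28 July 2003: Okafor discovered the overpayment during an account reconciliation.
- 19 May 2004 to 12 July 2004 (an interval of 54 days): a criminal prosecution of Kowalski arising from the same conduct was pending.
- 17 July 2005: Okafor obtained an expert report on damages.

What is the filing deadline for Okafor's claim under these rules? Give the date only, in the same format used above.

The claim accrued on 28 July 2003 — the later of the 21 June 1999 act and the 28 July 2003 discovery.
4 years from 28 July 2003 is 28 July 2007.
The pending criminal prosecution from 19 May 2004 to 12 July 2004 tolled the period for 54 days, extending the deadline to 20 September 2007.
The other events in the timeline have no effect on the limitation period under the stated rules.

20 September 2007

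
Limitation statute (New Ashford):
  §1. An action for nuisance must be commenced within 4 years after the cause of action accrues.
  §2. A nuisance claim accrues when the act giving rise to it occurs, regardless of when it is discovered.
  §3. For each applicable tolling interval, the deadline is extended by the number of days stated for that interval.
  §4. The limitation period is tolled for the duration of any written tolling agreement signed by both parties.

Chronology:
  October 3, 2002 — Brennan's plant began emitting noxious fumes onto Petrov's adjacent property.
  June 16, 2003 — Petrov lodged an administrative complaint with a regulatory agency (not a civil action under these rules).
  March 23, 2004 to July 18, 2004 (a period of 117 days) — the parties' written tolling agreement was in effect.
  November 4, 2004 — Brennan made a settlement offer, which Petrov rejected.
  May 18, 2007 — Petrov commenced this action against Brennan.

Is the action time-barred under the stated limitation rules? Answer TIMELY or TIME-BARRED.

TIME-BARRED

The limitation period began to run on October 3, 2002.
4 years from October 3, 2002 is October 3, 2006.
The period was tolled for 117 days by the written tolling agreement (March 23, 2004 to July 18, 2004), pushing the deadline to January 28, 2007.
The other events in the timeline have no effect on the limitation period under the stated rules.
The May 18, 2007 filing falls after the January 28, 2007 deadline; the claim is time-barred.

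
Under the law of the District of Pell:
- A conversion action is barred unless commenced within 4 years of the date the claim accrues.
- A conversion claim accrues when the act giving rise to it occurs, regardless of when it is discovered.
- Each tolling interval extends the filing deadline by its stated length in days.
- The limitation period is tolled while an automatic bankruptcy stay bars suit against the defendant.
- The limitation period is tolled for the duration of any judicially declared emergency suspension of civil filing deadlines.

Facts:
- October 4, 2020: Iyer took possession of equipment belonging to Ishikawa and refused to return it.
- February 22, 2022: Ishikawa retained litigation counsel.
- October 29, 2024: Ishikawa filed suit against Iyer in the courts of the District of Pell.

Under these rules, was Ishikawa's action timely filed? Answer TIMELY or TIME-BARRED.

TIME-BARRED

The claim accrued on October 4, 2020, the date of the act.
Adding the 4 years base period to October 4, 2020 gives a deadline of October 4, 2024, before any tolling.
Nothing else in the chronology tolls or restarts the period.
The October 29, 2024 filing falls after the October 4, 2024 deadline; the claim is time-barred.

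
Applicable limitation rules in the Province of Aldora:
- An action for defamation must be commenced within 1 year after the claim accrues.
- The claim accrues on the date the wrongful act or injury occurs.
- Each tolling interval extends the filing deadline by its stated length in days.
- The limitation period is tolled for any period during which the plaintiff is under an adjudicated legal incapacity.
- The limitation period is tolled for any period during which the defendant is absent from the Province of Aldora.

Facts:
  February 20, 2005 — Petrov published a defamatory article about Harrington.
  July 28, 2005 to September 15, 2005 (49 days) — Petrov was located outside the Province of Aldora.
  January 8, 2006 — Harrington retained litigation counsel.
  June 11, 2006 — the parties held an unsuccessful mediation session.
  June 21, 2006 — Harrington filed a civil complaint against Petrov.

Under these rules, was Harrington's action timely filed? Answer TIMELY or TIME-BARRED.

The claim accrued on February 20, 2005, when the wrongful act occurred.
Adding the 1 year base period to February 20, 2005 gives a deadline of February 20, 2006, before any tolling.
Because the defendant's absence from the jurisdiction ran from July 28, 2005 to September 15, 2005, the deadline is extended by 49 days to April 10, 2006.
The other events in the timeline have no effect on the limitation period under the stated rules.
The June 21, 2006 filing falls after the April 10, 2006 deadline; the claim is time-barred.

TIME-BARRED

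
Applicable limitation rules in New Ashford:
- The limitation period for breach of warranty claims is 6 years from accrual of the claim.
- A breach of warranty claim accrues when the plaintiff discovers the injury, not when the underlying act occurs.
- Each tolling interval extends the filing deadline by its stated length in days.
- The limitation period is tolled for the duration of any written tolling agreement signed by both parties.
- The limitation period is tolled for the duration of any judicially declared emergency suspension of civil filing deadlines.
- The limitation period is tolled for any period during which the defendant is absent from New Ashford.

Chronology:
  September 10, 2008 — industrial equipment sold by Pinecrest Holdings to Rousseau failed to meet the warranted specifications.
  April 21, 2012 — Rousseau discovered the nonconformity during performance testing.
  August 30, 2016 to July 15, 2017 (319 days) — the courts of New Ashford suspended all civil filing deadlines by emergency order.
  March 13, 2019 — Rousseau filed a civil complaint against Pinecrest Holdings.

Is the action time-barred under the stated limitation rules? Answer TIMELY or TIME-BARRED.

Under the discovery rule, the claim accrued on April 21, 2012, when Rousseau discovered the injury — not on the September 10, 2008 date of the underlying act.
Adding the 6 years base period to April 21, 2012 gives a deadline of April 21, 2018, before any tolling.
The emergency suspension of filing deadlines from August 30, 2016 to July 15, 2017 tolled the period for 319 days, extending the deadline to March 6, 2019.
Rousseau filed on March 13, 2019, after the March 6, 2019 deadline, so the action is time-barred.

TIME-BARRED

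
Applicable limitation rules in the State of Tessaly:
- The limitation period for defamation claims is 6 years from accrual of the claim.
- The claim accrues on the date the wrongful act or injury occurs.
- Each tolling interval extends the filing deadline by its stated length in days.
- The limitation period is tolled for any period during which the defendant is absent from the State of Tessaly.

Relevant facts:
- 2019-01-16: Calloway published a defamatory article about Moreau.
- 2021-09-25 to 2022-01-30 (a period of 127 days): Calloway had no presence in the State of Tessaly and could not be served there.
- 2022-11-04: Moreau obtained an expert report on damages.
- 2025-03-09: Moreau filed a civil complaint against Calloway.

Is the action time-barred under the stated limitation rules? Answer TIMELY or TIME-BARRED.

TIMELY

The claim accrued on 2019-01-16, when the wrongful act occurred.
Adding the 6 years base period to 2019-01-16 gives a deadline of 2025-01-16, before any tolling.
The defendant's absence from the jurisdiction from 2021-09-25 to 2022-01-30 tolled the period for 127 days, extending the deadline to 2025-05-23.
The other events in the timeline have no effect on the limitation period under the stated rules.
Filing on 2025-03-09 beat the 2025-05-23 deadline — the action is timely.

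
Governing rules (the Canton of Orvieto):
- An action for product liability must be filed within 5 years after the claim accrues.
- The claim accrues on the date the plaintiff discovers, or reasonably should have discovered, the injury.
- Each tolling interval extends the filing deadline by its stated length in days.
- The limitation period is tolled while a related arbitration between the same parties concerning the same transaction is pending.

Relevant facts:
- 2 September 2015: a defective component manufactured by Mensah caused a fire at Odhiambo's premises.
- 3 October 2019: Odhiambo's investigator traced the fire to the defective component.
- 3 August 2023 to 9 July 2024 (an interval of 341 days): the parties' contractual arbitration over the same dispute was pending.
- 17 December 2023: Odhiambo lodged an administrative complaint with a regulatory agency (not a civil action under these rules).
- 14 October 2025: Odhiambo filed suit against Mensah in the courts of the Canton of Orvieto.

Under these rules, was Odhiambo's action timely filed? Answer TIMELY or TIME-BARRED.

Under the discovery rule, the claim accrued on 3 October 2019, when Odhiambo discovered the injury — not on the 2 September 2015 date of the underlying act.
The untolled deadline — 5 years after 3 October 2019 — is 3 October 2024.
The period was tolled for 341 days by the pending related arbitration (3 August 2023 to 9 July 2024), pushing the deadline to 9 September 2025.
The other events in the timeline have no effect on the limitation period under the stated rules.
The 14 October 2025 filing falls after the 9 September 2025 deadline; the claim is time-barred.

TIME-BARRED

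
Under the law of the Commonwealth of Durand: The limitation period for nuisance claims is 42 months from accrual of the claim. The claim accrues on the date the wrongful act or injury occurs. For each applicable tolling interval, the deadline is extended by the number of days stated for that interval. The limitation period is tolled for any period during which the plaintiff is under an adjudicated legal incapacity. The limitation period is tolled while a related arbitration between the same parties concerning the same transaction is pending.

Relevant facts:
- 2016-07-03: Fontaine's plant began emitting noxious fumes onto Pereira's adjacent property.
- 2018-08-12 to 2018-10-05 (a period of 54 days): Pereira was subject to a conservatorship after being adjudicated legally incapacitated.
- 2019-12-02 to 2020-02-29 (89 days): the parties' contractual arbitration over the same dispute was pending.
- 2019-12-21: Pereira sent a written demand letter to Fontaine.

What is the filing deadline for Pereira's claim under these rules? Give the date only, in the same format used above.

The claim accrued on 2016-07-03, when the wrongful act occurred.
Adding the 42 months base period to 2016-07-03 gives a deadline of 2020-01-03, before any tolling.
The plaintiff's legal incapacity from 2018-08-12 to 2018-10-05 tolled the period for 54 days, extending the deadline to 2020-02-26.
The period was tolled for 89 days by the pending related arbitration (2019-12-02 to 2020-02-29), pushing the deadline to 2020-05-25.
The other events in the timeline have no effect on the limitation period under the stated rules.

2020-05-25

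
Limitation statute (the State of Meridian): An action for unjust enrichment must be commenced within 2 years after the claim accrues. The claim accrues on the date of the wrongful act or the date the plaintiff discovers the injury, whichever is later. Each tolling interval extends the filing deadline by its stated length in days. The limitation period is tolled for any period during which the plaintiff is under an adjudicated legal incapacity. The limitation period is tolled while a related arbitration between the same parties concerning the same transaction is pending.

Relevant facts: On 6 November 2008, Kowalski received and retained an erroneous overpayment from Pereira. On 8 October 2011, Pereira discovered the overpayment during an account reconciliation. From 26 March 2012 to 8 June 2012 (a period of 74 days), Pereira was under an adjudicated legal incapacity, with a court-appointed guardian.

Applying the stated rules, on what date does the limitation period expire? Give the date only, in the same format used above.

21 December 2013

The claim accrued on 8 October 2011 — the later of the 6 November 2008 act and the 8 October 2011 discovery.
The untolled deadline — 2 years after 8 October 2011 — is 8 October 2013.
The period was tolled for 74 days by the plaintiff's legal incapacity (26 March 2012 to 8 June 2012), pushing the deadline to 21 December 2013.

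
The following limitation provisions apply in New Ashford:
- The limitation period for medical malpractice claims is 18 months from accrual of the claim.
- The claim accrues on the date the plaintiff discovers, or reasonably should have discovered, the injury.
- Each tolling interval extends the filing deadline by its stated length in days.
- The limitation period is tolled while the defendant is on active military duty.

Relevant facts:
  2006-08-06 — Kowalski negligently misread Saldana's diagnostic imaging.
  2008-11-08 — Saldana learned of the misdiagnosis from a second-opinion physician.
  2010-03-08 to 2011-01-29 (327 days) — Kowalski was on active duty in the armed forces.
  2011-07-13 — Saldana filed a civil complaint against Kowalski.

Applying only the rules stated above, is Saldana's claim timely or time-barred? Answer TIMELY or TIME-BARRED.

The claim did not accrue until Saldana discovered the injury on 2008-11-08; the 2006-08-06 act date does not start the clock under the stated rule.
The untolled deadline — 18 months after 2008-11-08 — is 2010-05-08.
Because the defendant's active military service ran from 2010-03-08 to 2011-01-29, the deadline is extended by 327 days to 2011-03-31.
Filing on 2011-07-13 missed the 2011-03-31 deadline — the action is time-barred.

TIME-BARRED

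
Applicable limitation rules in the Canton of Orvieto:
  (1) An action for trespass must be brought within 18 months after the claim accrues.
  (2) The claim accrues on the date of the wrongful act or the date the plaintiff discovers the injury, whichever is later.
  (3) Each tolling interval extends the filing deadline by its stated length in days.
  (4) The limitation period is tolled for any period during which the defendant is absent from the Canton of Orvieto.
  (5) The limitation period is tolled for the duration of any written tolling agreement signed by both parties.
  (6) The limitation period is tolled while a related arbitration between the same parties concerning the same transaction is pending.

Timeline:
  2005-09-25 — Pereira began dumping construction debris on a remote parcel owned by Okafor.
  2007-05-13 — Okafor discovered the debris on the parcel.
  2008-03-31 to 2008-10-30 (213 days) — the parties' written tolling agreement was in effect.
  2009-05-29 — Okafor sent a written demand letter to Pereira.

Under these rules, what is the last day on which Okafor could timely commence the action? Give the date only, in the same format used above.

2009-06-14

Taking the later of the act (2005-09-25) and discovery (2007-05-13), the claim accrued on 2007-05-13.
The untolled deadline — 18 months after 2007-05-13 — is 2008-11-13.
Because the written tolling agreement ran from 2008-03-31 to 2008-10-30, the deadline is extended by 213 days to 2009-06-14.
The other events in the timeline have no effect on the limitation period under the stated rules.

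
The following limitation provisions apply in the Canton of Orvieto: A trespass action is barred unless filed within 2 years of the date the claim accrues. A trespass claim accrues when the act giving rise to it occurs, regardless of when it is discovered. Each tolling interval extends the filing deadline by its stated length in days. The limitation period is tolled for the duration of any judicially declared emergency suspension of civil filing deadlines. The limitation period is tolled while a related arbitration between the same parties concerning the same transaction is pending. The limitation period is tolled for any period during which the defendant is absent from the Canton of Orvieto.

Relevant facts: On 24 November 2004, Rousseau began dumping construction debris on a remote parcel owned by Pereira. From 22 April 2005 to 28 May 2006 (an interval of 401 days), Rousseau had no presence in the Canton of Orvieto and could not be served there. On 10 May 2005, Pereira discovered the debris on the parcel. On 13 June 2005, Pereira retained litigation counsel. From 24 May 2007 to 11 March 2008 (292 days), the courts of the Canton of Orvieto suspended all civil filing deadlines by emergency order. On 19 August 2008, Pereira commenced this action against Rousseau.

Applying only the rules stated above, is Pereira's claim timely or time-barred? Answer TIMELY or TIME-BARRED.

Because the rule ties accrual to occurrence, the claim accrued on 24 November 2004, not on the 10 May 2005 discovery date.
2 years from 24 November 2004 is 24 November 2006.
The defendant's absence from the jurisdiction from 22 April 2005 to 28 May 2006 tolled the period for 401 days, extending the deadline to 30 December 2007.
Because the emergency suspension of filing deadlines ran from 24 May 2007 to 11 March 2008, the deadline is extended by 292 days to 17 October 2008.
Nothing else in the chronology tolls or restarts the period.
Pereira filed on 19 August 2008, before the 17 October 2008 deadline, so the action is timely.

TIMELY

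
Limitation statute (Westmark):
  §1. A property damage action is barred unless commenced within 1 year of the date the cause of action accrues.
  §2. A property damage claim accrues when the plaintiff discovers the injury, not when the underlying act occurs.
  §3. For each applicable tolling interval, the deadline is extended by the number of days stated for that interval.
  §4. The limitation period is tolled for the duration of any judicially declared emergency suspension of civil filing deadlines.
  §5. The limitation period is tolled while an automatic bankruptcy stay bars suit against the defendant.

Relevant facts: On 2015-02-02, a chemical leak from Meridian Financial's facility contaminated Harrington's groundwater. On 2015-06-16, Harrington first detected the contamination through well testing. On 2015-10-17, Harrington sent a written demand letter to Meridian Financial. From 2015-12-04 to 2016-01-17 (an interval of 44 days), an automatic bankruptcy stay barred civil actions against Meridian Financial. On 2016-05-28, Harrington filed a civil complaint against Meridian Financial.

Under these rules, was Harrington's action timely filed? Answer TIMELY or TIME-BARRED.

TIMELY

Under the discovery rule, the claim accrued on 2015-06-16, when Harrington discovered the injury — not on the 2015-02-02 date of the underlying act.
Adding the 1 year base period to 2015-06-16 gives a deadline of 2016-06-16, before any tolling.
The automatic bankruptcy stay from 2015-12-04 to 2016-01-17 tolled the period for 44 days, extending the deadline to 2016-07-30.
Nothing else in the chronology tolls or restarts the period.
The 2016-05-28 filing precedes the 2016-07-30 deadline; the claim is timely.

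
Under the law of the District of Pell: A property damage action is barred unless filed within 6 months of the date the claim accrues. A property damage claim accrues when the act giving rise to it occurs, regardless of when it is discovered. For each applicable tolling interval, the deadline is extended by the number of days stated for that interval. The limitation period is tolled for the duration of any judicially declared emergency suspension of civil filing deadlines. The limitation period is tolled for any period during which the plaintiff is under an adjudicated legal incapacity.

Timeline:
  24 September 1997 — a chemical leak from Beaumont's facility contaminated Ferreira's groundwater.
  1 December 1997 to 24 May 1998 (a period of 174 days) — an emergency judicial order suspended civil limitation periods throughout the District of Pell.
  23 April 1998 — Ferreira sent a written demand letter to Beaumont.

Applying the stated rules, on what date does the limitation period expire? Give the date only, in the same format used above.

14 September 1998

The limitation period began to run on 24 September 1997.
Adding the 6 months base period to 24 September 1997 gives a deadline of 24 March 1998, before any tolling.
The emergency suspension of filing deadlines from 1 December 1997 to 24 May 1998 tolled the period for 174 days, extending the deadline to 14 September 1998.
None of the other events listed affects the running of the period under the stated rules.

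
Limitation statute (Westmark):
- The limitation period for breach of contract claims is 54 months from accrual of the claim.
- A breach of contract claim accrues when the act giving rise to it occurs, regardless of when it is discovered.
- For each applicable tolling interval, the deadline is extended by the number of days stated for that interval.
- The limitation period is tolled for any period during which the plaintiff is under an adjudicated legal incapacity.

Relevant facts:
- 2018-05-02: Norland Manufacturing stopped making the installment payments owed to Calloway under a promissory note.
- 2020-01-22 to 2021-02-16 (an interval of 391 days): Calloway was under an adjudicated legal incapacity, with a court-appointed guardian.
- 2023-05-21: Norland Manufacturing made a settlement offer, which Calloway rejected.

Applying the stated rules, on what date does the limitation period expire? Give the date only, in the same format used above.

The claim accrued on 2018-05-02, when the wrongful act occurred.
54 months from 2018-05-02 is 2022-11-02.
The period was tolled for 391 days by the plaintiff's legal incapacity (2020-01-22 to 2021-02-16), pushing the deadline to 2023-11-28.
The other events in the timeline have no effect on the limitation period under the stated rules.

2023-11-28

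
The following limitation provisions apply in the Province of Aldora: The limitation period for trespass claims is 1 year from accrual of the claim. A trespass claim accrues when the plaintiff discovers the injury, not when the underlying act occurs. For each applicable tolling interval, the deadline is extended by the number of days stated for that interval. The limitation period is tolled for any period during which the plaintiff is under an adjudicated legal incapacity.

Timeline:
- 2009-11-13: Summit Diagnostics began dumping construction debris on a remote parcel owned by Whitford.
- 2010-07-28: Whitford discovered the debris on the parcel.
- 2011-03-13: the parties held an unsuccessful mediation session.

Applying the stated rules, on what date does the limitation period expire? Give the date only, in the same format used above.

The claim did not accrue until Whitford discovered the injury on 2010-07-28; the 2009-11-13 act date does not start the clock under the stated rule.
Adding the 1 year base period to 2010-07-28 gives a deadline of 2011-07-28, before any tolling.
The other events in the timeline have no effect on the limitation period under the stated rules.

2011-07-28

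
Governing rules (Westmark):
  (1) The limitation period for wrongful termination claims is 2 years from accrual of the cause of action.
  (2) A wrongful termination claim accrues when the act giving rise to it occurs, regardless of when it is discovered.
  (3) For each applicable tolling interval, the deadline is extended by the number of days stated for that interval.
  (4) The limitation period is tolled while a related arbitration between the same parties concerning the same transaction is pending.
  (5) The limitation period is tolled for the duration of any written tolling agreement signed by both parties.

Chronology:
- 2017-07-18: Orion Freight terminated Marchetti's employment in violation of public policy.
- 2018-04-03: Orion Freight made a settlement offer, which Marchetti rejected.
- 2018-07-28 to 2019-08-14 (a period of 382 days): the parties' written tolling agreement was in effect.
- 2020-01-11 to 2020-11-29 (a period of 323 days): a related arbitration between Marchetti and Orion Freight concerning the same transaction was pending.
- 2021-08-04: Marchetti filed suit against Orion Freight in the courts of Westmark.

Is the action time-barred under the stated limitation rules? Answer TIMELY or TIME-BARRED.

The cause of action accrued on 2017-07-18, the date of the act.
2 years from 2017-07-18 is 2019-07-18.
The period was tolled for 382 days by the written tolling agreement (2018-07-28 to 2019-08-14), pushing the deadline to 2020-08-03.
The period was tolled for 323 days by the pending related arbitration (2020-01-11 to 2020-11-29), pushing the deadline to 2021-06-22.
The other events in the timeline have no effect on the limitation period under the stated rules.
The 2021-08-04 filing falls after the 2021-06-22 deadline; the claim is time-barred.

TIME-BARRED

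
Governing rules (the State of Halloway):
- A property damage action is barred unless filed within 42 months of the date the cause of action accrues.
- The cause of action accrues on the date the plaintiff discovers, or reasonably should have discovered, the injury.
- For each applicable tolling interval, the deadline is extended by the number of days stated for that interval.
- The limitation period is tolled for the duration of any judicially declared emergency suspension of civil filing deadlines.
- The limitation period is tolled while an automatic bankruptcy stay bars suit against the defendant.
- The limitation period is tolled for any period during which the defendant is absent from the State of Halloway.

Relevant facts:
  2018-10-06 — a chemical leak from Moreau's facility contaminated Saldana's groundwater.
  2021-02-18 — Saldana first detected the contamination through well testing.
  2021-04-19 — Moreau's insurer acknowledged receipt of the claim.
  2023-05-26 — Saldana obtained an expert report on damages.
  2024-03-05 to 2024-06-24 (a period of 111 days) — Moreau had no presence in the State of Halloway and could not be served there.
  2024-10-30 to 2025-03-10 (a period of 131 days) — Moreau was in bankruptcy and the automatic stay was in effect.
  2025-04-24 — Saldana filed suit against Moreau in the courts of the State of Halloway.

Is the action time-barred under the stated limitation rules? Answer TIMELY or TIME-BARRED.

TIME-BARRED

The claim did not accrue until Saldana discovered the injury on 2021-02-18; the 2018-10-06 act date does not start the clock under the stated rule.
42 months from 2021-02-18 is 2024-08-18.
The period was tolled for 111 days by the defendant's absence from the jurisdiction (2024-03-05 to 2024-06-24), pushing the deadline to 2024-12-07.
The automatic bankruptcy stay from 2024-10-30 to 2025-03-10 tolled the period for 131 days, extending the deadline to 2025-04-17.
Nothing else in the chronology tolls or restarts the period.
Filing on 2025-04-24 missed the 2025-04-17 deadline — the action is time-barred.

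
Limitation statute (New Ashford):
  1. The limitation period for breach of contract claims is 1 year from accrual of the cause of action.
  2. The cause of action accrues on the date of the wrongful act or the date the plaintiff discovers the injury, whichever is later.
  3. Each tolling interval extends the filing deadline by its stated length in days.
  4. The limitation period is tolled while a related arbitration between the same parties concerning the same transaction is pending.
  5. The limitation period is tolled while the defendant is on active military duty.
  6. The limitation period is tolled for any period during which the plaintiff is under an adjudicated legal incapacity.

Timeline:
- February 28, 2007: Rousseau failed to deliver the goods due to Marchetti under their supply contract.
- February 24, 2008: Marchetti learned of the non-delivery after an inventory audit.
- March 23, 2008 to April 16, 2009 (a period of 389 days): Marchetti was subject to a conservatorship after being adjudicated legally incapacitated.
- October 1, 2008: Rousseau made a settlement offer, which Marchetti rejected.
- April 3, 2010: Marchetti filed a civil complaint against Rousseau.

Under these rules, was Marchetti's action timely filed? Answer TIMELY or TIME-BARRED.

The claim accrued on February 24, 2008 — the later of the February 28, 2007 act and the February 24, 2008 discovery.
The untolled deadline — 1 year after February 24, 2008 — is February 24, 2009.
The period was tolled for 389 days by the plaintiff's legal incapacity (March 23, 2008 to April 16, 2009), pushing the deadline to March 20, 2010.
None of the other events listed affects the running of the period under the stated rules.
Marchetti filed on April 3, 2010, after the March 20, 2010 deadline, so the action is time-barred.

TIME-BARRED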